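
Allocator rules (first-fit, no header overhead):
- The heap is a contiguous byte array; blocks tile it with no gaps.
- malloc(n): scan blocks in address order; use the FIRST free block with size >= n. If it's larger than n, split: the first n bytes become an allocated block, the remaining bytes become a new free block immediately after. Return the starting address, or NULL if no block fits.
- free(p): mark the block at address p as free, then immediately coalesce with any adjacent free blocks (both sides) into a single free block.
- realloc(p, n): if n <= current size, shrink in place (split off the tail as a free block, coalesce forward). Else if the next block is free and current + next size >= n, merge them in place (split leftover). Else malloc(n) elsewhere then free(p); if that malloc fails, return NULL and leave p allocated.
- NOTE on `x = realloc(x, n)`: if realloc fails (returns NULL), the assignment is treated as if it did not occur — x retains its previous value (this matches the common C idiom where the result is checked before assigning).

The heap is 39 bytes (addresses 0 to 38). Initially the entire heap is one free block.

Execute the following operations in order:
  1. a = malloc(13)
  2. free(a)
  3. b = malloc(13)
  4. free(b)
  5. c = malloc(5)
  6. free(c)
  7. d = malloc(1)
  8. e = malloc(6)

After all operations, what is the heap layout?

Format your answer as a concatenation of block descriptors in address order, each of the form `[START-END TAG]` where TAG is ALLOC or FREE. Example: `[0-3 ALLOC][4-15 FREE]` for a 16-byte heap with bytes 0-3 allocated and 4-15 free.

Op 1: a = malloc(13) -> a = 0; heap: [0-12 ALLOC][13-38 FREE]
Op 2: free(a) -> (freed a); heap: [0-38 FREE]
Op 3: b = malloc(13) -> b = 0; heap: [0-12 ALLOC][13-38 FREE]
Op 4: free(b) -> (freed b); heap: [0-38 FREE]
Op 5: c = malloc(5) -> c = 0; heap: [0-4 ALLOC][5-38 FREE]
Op 6: free(c) -> (freed c); heap: [0-38 FREE]
Op 7: d = malloc(1) -> d = 0; heap: [0-0 ALLOC][1-38 FREE]
Op 8: e = malloc(6) -> e = 1; heap: [0-0 ALLOC][1-6 ALLOC][7-38 FREE]

Answer: [0-0 ALLOC][1-6 ALLOC][7-38 FREE]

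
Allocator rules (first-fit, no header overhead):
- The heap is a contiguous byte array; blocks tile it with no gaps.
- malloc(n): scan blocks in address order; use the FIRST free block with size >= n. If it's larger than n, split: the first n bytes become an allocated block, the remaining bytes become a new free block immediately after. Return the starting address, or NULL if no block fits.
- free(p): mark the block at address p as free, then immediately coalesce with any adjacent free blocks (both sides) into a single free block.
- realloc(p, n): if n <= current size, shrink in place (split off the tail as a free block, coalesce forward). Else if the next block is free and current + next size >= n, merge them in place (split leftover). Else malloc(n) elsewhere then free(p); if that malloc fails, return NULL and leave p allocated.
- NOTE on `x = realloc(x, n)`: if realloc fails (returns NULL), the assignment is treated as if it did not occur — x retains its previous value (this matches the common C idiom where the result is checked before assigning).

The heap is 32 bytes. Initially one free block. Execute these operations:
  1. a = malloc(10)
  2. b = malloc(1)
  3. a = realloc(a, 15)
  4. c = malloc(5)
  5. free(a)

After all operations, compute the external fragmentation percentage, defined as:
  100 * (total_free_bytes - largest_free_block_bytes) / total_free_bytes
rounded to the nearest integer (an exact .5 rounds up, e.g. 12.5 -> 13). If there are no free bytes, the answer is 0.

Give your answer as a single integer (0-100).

Answer: 19

Derivation:
Op 1: a = malloc(10) -> a = 0; heap: [0-9 ALLOC][10-31 FREE]
Op 2: b = malloc(1) -> b = 10; heap: [0-9 ALLOC][10-10 ALLOC][11-31 FREE]
Op 3: a = realloc(a, 15) -> a = 11; heap: [0-9 FREE][10-10 ALLOC][11-25 ALLOC][26-31 FREE]
Op 4: c = malloc(5) -> c = 0; heap: [0-4 ALLOC][5-9 FREE][10-10 ALLOC][11-25 ALLOC][26-31 FREE]
Op 5: free(a) -> (freed a); heap: [0-4 ALLOC][5-9 FREE][10-10 ALLOC][11-31 FREE]
Free blocks: [5 21] total_free=26 largest=21 -> 100*(26-21)/26 = 500/26 ≈ 19.231 -> rounds to 19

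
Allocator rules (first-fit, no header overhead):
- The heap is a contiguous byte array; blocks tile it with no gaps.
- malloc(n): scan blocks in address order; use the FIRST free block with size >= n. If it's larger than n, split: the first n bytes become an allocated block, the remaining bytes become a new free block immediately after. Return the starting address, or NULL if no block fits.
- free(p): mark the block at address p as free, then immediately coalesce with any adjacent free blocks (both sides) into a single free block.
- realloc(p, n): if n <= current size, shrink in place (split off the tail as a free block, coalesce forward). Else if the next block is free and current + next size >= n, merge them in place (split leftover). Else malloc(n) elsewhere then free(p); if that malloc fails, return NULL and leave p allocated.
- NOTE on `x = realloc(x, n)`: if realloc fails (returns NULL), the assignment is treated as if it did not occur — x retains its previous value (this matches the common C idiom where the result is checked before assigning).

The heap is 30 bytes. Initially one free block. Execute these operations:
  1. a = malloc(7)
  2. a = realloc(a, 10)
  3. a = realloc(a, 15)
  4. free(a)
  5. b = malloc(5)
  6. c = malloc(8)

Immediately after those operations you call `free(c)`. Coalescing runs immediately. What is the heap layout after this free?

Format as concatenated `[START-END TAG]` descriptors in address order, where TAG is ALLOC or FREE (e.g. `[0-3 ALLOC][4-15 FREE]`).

Op 1: a = malloc(7) -> a = 0; heap: [0-6 ALLOC][7-29 FREE]
Op 2: a = realloc(a, 10) -> a = 0; heap: [0-9 ALLOC][10-29 FREE]
Op 3: a = realloc(a, 15) -> a = 0; heap: [0-14 ALLOC][15-29 FREE]
Op 4: free(a) -> (freed a); heap: [0-29 FREE]
Op 5: b = malloc(5) -> b = 0; heap: [0-4 ALLOC][5-29 FREE]
Op 6: c = malloc(8) -> c = 5; heap: [0-4 ALLOC][5-12 ALLOC][13-29 FREE]
free(c): c = 5 -> block [5-12 ALLOC]; mark free, coalesce with adjacent free neighbors -> [0-4 ALLOC][5-29 FREE]

Answer: [0-4 ALLOC][5-29 FREE]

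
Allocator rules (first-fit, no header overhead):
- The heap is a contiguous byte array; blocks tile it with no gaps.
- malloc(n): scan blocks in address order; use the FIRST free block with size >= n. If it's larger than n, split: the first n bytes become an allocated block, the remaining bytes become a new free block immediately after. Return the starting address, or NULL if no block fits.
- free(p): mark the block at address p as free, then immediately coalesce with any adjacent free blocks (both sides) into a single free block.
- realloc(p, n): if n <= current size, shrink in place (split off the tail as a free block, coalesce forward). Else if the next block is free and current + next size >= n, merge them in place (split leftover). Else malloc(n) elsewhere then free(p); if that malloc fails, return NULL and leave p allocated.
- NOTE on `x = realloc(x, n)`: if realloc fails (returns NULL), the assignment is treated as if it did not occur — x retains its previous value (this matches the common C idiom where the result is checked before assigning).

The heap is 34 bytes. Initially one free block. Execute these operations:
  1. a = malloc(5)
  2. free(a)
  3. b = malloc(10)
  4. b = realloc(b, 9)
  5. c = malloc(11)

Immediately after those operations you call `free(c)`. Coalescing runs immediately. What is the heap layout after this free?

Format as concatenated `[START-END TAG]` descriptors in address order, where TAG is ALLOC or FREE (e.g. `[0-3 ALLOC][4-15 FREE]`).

Answer: [0-8 ALLOC][9-33 FREE]

Derivation:
Op 1: a = malloc(5) -> a = 0; heap: [0-4 ALLOC][5-33 FREE]
Op 2: free(a) -> (freed a); heap: [0-33 FREE]
Op 3: b = malloc(10) -> b = 0; heap: [0-9 ALLOC][10-33 FREE]
Op 4: b = realloc(b, 9) -> b = 0; heap: [0-8 ALLOC][9-33 FREE]
Op 5: c = malloc(11) -> c = 9; heap: [0-8 ALLOC][9-19 ALLOC][20-33 FREE]
free(c): c = 9 -> block [9-19 ALLOC]; mark free, coalesce with adjacent free neighbors -> [0-8 ALLOC][9-33 FREE]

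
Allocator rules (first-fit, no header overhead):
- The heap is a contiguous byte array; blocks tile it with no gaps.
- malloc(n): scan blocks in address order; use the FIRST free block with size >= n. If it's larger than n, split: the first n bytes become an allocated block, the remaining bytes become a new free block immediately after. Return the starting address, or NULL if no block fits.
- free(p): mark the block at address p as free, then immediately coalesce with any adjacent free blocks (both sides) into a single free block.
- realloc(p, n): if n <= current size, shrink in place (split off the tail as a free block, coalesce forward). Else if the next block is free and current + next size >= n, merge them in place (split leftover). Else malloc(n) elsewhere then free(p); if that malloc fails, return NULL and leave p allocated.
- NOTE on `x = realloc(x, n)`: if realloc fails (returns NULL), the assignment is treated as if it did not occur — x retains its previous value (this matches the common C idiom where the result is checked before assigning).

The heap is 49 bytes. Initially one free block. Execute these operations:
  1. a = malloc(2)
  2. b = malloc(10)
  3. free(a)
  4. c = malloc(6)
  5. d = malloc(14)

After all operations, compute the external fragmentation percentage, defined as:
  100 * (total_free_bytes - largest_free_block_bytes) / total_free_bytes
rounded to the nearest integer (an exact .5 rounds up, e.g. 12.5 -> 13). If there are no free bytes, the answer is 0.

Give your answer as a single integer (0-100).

Answer: 11

Derivation:
Op 1: a = malloc(2) -> a = 0; heap: [0-1 ALLOC][2-48 FREE]
Op 2: b = malloc(10) -> b = 2; heap: [0-1 ALLOC][2-11 ALLOC][12-48 FREE]
Op 3: free(a) -> (freed a); heap: [0-1 FREE][2-11 ALLOC][12-48 FREE]
Op 4: c = malloc(6) -> c = 12; heap: [0-1 FREE][2-11 ALLOC][12-17 ALLOC][18-48 FREE]
Op 5: d = malloc(14) -> d = 18; heap: [0-1 FREE][2-11 ALLOC][12-17 ALLOC][18-31 ALLOC][32-48 FREE]
Free blocks: [2 17] total_free=19 largest=17 -> 100*(19-17)/19 = 200/19 ≈ 10.526 -> rounds to 11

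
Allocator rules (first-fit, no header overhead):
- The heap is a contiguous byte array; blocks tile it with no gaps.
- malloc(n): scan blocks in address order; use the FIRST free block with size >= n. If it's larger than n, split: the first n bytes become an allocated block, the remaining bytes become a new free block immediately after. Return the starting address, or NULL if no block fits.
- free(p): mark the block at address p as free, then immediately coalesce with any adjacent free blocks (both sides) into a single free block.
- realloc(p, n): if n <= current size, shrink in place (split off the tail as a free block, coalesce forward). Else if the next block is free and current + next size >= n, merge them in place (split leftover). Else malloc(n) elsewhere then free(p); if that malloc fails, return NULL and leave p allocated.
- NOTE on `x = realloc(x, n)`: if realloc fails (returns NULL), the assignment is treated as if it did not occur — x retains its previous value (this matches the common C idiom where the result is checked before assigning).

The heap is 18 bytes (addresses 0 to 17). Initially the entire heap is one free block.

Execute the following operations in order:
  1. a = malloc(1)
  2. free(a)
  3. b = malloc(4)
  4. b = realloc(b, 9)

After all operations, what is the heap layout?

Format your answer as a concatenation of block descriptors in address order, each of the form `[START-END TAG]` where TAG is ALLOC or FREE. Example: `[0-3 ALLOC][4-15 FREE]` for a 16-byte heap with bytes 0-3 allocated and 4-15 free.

Answer: [0-8 ALLOC][9-17 FREE]

Derivation:
Op 1: a = malloc(1) -> a = 0; heap: [0-0 ALLOC][1-17 FREE]
Op 2: free(a) -> (freed a); heap: [0-17 FREE]
Op 3: b = malloc(4) -> b = 0; heap: [0-3 ALLOC][4-17 FREE]
Op 4: b = realloc(b, 9) -> b = 0; heap: [0-8 ALLOC][9-17 FREE]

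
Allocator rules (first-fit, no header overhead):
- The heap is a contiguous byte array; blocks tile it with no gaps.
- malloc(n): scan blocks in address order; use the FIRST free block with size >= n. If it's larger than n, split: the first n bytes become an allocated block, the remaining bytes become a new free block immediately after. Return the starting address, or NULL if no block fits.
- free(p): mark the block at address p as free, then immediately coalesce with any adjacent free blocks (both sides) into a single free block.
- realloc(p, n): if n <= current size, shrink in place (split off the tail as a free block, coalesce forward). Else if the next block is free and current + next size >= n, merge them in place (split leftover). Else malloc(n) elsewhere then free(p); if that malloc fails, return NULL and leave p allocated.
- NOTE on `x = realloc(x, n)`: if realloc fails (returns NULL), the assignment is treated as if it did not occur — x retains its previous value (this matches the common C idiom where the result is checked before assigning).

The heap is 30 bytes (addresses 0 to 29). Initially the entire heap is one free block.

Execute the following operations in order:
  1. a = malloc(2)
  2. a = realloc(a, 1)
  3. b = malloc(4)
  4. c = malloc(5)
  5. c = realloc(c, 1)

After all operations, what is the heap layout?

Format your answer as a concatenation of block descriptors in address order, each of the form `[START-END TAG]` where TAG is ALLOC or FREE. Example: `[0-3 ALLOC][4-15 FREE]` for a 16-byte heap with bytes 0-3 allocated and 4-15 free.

Answer: [0-0 ALLOC][1-4 ALLOC][5-5 ALLOC][6-29 FREE]

Derivation:
Op 1: a = malloc(2) -> a = 0; heap: [0-1 ALLOC][2-29 FREE]
Op 2: a = realloc(a, 1) -> a = 0; heap: [0-0 ALLOC][1-29 FREE]
Op 3: b = malloc(4) -> b = 1; heap: [0-0 ALLOC][1-4 ALLOC][5-29 FREE]
Op 4: c = malloc(5) -> c = 5; heap: [0-0 ALLOC][1-4 ALLOC][5-9 ALLOC][10-29 FREE]
Op 5: c = realloc(c, 1) -> c = 5; heap: [0-0 ALLOC][1-4 ALLOC][5-5 ALLOC][6-29 FREE]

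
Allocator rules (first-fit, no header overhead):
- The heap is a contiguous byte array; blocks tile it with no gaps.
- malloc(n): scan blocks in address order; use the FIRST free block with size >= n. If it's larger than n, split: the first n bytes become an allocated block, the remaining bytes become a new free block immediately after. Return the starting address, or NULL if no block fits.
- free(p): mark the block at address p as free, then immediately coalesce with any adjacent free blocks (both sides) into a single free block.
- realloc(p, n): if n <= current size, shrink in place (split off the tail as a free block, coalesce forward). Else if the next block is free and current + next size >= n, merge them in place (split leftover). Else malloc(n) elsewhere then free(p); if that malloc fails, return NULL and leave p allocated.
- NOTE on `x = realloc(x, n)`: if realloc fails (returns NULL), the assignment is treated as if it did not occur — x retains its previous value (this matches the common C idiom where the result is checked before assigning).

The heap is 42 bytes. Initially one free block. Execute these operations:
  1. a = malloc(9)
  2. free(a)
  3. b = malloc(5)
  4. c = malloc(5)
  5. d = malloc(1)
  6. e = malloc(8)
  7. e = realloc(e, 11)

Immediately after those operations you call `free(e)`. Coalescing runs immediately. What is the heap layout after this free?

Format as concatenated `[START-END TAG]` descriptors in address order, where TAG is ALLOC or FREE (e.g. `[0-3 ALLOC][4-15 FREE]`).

Op 1: a = malloc(9) -> a = 0; heap: [0-8 ALLOC][9-41 FREE]
Op 2: free(a) -> (freed a); heap: [0-41 FREE]
Op 3: b = malloc(5) -> b = 0; heap: [0-4 ALLOC][5-41 FREE]
Op 4: c = malloc(5) -> c = 5; heap: [0-4 ALLOC][5-9 ALLOC][10-41 FREE]
Op 5: d = malloc(1) -> d = 10; heap: [0-4 ALLOC][5-9 ALLOC][10-10 ALLOC][11-41 FREE]
Op 6: e = malloc(8) -> e = 11; heap: [0-4 ALLOC][5-9 ALLOC][10-10 ALLOC][11-18 ALLOC][19-41 FREE]
Op 7: e = realloc(e, 11) -> e = 11; heap: [0-4 ALLOC][5-9 ALLOC][10-10 ALLOC][11-21 ALLOC][22-41 FREE]
free(e): e = 11 -> block [11-21 ALLOC]; mark free, coalesce with adjacent free neighbors -> [0-4 ALLOC][5-9 ALLOC][10-10 ALLOC][11-41 FREE]

Answer: [0-4 ALLOC][5-9 ALLOC][10-10 ALLOC][11-41 FREE]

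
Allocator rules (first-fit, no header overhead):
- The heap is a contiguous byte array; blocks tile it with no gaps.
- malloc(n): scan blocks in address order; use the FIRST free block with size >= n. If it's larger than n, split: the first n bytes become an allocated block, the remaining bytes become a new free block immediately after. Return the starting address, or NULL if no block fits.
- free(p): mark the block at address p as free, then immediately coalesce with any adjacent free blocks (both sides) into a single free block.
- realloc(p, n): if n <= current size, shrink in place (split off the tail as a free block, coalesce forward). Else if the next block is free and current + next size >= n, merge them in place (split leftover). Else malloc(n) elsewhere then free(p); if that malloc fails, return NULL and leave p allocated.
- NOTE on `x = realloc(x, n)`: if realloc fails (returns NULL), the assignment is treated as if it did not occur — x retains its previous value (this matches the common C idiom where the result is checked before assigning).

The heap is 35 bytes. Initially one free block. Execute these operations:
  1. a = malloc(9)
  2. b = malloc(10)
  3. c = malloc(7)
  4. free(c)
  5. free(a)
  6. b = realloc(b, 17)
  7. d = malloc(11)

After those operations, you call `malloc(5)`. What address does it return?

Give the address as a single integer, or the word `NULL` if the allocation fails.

Answer: 0

Derivation:
Op 1: a = malloc(9) -> a = 0; heap: [0-8 ALLOC][9-34 FREE]
Op 2: b = malloc(10) -> b = 9; heap: [0-8 ALLOC][9-18 ALLOC][19-34 FREE]
Op 3: c = malloc(7) -> c = 19; heap: [0-8 ALLOC][9-18 ALLOC][19-25 ALLOC][26-34 FREE]
Op 4: free(c) -> (freed c); heap: [0-8 ALLOC][9-18 ALLOC][19-34 FREE]
Op 5: free(a) -> (freed a); heap: [0-8 FREE][9-18 ALLOC][19-34 FREE]
Op 6: b = realloc(b, 17) -> b = 9; heap: [0-8 FREE][9-25 ALLOC][26-34 FREE]
Op 7: d = malloc(11) -> d = NULL; heap: [0-8 FREE][9-25 ALLOC][26-34 FREE]
malloc(5): first-fit scan over [0-8 FREE][9-25 ALLOC][26-34 FREE] -> 0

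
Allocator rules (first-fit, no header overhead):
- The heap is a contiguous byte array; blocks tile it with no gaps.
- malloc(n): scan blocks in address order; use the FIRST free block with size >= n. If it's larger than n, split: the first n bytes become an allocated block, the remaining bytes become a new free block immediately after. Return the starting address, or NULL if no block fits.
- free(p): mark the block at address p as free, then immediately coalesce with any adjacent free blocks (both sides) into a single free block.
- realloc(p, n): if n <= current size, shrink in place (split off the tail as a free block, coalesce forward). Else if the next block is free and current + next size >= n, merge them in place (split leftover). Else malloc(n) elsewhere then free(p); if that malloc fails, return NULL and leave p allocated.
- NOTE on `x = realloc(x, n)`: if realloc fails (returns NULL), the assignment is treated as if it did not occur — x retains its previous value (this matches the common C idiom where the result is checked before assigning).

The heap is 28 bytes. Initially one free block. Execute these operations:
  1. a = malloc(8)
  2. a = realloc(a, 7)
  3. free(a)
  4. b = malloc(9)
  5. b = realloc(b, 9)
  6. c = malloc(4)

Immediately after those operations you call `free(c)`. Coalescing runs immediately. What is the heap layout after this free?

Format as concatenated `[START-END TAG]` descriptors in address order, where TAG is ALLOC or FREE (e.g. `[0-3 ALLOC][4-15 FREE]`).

Op 1: a = malloc(8) -> a = 0; heap: [0-7 ALLOC][8-27 FREE]
Op 2: a = realloc(a, 7) -> a = 0; heap: [0-6 ALLOC][7-27 FREE]
Op 3: free(a) -> (freed a); heap: [0-27 FREE]
Op 4: b = malloc(9) -> b = 0; heap: [0-8 ALLOC][9-27 FREE]
Op 5: b = realloc(b, 9) -> b = 0; heap: [0-8 ALLOC][9-27 FREE]
Op 6: c = malloc(4) -> c = 9; heap: [0-8 ALLOC][9-12 ALLOC][13-27 FREE]
free(c): c = 9 -> block [9-12 ALLOC]; mark free, coalesce with adjacent free neighbors -> [0-8 ALLOC][9-27 FREE]

Answer: [0-8 ALLOC][9-27 FREE]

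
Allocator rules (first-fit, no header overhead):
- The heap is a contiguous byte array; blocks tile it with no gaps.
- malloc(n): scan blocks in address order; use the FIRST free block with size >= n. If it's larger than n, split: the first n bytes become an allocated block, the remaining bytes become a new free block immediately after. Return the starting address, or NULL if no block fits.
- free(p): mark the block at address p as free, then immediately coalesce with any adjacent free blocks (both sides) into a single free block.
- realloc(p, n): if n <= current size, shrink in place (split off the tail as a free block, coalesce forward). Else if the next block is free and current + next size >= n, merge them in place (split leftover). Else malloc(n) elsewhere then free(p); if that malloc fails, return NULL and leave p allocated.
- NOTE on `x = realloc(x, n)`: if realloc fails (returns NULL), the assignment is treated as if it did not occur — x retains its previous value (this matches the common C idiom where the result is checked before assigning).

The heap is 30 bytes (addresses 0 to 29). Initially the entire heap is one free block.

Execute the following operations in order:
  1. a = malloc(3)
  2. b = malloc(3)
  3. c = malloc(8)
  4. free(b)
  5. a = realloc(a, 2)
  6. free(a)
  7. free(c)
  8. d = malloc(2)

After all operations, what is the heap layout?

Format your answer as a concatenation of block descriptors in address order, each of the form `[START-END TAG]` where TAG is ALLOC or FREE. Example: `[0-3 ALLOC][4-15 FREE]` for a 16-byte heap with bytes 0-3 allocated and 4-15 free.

Answer: [0-1 ALLOC][2-29 FREE]

Derivation:
Op 1: a = malloc(3) -> a = 0; heap: [0-2 ALLOC][3-29 FREE]
Op 2: b = malloc(3) -> b = 3; heap: [0-2 ALLOC][3-5 ALLOC][6-29 FREE]
Op 3: c = malloc(8) -> c = 6; heap: [0-2 ALLOC][3-5 ALLOC][6-13 ALLOC][14-29 FREE]
Op 4: free(b) -> (freed b); heap: [0-2 ALLOC][3-5 FREE][6-13 ALLOC][14-29 FREE]
Op 5: a = realloc(a, 2) -> a = 0; heap: [0-1 ALLOC][2-5 FREE][6-13 ALLOC][14-29 FREE]
Op 6: free(a) -> (freed a); heap: [0-5 FREE][6-13 ALLOC][14-29 FREE]
Op 7: free(c) -> (freed c); heap: [0-29 FREE]
Op 8: d = malloc(2) -> d = 0; heap: [0-1 ALLOC][2-29 FREE]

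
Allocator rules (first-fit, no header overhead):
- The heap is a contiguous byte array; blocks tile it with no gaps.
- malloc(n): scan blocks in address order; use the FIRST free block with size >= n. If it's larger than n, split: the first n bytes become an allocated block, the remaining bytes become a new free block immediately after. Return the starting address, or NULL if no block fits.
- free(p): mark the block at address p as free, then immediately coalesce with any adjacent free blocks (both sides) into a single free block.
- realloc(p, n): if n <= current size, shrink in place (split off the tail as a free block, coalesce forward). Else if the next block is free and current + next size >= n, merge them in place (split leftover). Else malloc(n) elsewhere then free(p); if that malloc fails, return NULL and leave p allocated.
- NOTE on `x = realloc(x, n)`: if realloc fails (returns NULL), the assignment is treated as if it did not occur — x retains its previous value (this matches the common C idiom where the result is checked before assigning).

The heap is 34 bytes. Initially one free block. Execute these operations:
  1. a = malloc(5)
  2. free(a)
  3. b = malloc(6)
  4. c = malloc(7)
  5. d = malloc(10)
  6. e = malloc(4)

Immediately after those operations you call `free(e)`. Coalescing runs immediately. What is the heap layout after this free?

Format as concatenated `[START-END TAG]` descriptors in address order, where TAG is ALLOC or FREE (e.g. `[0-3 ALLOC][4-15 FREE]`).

Answer: [0-5 ALLOC][6-12 ALLOC][13-22 ALLOC][23-33 FREE]

Derivation:
Op 1: a = malloc(5) -> a = 0; heap: [0-4 ALLOC][5-33 FREE]
Op 2: free(a) -> (freed a); heap: [0-33 FREE]
Op 3: b = malloc(6) -> b = 0; heap: [0-5 ALLOC][6-33 FREE]
Op 4: c = malloc(7) -> c = 6; heap: [0-5 ALLOC][6-12 ALLOC][13-33 FREE]
Op 5: d = malloc(10) -> d = 13; heap: [0-5 ALLOC][6-12 ALLOC][13-22 ALLOC][23-33 FREE]
Op 6: e = malloc(4) -> e = 23; heap: [0-5 ALLOC][6-12 ALLOC][13-22 ALLOC][23-26 ALLOC][27-33 FREE]
free(e): e = 23 -> block [23-26 ALLOC]; mark free, coalesce with adjacent free neighbors -> [0-5 ALLOC][6-12 ALLOC][13-22 ALLOC][23-33 FREE]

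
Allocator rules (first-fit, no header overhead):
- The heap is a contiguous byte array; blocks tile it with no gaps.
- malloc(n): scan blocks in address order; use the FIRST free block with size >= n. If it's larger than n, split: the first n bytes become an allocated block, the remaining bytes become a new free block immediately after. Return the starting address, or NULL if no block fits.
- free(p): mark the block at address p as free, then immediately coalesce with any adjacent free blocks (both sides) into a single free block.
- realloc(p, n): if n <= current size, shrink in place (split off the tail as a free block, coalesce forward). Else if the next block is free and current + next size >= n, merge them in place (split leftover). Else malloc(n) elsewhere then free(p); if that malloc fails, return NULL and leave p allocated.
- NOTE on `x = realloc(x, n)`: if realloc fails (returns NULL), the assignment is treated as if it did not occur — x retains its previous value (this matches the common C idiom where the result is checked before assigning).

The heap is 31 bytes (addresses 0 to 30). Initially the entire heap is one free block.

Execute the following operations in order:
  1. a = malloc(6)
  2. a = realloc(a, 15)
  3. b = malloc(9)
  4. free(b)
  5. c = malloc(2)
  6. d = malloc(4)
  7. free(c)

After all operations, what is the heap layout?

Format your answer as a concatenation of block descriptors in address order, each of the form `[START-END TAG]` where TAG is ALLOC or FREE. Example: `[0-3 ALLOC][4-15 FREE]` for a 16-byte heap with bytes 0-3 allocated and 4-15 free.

Op 1: a = malloc(6) -> a = 0; heap: [0-5 ALLOC][6-30 FREE]
Op 2: a = realloc(a, 15) -> a = 0; heap: [0-14 ALLOC][15-30 FREE]
Op 3: b = malloc(9) -> b = 15; heap: [0-14 ALLOC][15-23 ALLOC][24-30 FREE]
Op 4: free(b) -> (freed b); heap: [0-14 ALLOC][15-30 FREE]
Op 5: c = malloc(2) -> c = 15; heap: [0-14 ALLOC][15-16 ALLOC][17-30 FREE]
Op 6: d = malloc(4) -> d = 17; heap: [0-14 ALLOC][15-16 ALLOC][17-20 ALLOC][21-30 FREE]
Op 7: free(c) -> (freed c); heap: [0-14 ALLOC][15-16 FREE][17-20 ALLOC][21-30 FREE]

Answer: [0-14 ALLOC][15-16 FREE][17-20 ALLOC][21-30 FREE]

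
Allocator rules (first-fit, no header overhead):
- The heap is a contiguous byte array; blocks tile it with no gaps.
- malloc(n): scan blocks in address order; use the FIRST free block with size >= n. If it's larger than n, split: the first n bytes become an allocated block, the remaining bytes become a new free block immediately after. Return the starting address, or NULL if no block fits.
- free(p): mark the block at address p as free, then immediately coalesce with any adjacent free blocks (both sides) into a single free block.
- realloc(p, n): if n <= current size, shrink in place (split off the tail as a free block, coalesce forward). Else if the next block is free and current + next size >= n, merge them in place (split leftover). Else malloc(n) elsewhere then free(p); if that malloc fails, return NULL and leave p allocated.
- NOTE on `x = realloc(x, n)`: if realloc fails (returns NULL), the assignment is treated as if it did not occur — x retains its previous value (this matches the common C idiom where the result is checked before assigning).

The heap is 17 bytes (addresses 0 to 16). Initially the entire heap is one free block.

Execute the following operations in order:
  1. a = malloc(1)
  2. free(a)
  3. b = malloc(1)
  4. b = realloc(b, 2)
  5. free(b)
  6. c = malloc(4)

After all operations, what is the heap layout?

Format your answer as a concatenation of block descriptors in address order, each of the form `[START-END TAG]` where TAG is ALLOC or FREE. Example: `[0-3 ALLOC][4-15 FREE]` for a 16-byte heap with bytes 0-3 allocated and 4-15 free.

Op 1: a = malloc(1) -> a = 0; heap: [0-0 ALLOC][1-16 FREE]
Op 2: free(a) -> (freed a); heap: [0-16 FREE]
Op 3: b = malloc(1) -> b = 0; heap: [0-0 ALLOC][1-16 FREE]
Op 4: b = realloc(b, 2) -> b = 0; heap: [0-1 ALLOC][2-16 FREE]
Op 5: free(b) -> (freed b); heap: [0-16 FREE]
Op 6: c = malloc(4) -> c = 0; heap: [0-3 ALLOC][4-16 FREE]

Answer: [0-3 ALLOC][4-16 FREE]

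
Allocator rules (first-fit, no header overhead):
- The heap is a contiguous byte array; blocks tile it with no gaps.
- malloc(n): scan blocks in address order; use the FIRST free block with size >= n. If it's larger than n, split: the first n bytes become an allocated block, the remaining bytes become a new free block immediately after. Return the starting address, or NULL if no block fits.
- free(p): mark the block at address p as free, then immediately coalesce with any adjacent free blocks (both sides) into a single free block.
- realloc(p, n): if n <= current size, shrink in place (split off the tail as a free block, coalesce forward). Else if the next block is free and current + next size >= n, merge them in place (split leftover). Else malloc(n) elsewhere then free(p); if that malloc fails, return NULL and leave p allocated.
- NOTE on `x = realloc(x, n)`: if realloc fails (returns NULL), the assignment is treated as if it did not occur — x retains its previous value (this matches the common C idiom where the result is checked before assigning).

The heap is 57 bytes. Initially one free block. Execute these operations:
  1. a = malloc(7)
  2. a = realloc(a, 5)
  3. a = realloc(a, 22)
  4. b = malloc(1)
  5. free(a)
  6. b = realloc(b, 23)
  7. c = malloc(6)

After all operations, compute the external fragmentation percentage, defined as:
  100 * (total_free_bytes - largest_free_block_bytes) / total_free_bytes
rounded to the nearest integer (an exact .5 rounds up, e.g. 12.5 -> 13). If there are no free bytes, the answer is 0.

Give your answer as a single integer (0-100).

Op 1: a = malloc(7) -> a = 0; heap: [0-6 ALLOC][7-56 FREE]
Op 2: a = realloc(a, 5) -> a = 0; heap: [0-4 ALLOC][5-56 FREE]
Op 3: a = realloc(a, 22) -> a = 0; heap: [0-21 ALLOC][22-56 FREE]
Op 4: b = malloc(1) -> b = 22; heap: [0-21 ALLOC][22-22 ALLOC][23-56 FREE]
Op 5: free(a) -> (freed a); heap: [0-21 FREE][22-22 ALLOC][23-56 FREE]
Op 6: b = realloc(b, 23) -> b = 22; heap: [0-21 FREE][22-44 ALLOC][45-56 FREE]
Op 7: c = malloc(6) -> c = 0; heap: [0-5 ALLOC][6-21 FREE][22-44 ALLOC][45-56 FREE]
Free blocks: [16 12] total_free=28 largest=16 -> 100*(28-16)/28 = 1200/28 ≈ 42.857 -> rounds to 43

Answer: 43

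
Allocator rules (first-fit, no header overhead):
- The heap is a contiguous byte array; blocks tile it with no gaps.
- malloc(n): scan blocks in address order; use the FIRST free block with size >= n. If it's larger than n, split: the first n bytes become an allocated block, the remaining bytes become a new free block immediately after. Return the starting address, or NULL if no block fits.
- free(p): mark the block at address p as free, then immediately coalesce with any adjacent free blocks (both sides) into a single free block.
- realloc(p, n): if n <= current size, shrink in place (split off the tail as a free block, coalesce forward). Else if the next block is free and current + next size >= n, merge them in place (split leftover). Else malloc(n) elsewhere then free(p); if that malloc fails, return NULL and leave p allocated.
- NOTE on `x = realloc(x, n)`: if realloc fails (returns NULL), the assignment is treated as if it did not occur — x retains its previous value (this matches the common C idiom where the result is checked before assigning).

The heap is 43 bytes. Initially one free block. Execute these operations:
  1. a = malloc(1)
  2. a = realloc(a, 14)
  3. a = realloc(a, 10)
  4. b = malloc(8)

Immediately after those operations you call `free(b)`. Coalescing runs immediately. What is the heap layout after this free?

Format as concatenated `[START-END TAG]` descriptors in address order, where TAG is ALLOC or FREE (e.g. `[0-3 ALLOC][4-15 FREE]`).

Op 1: a = malloc(1) -> a = 0; heap: [0-0 ALLOC][1-42 FREE]
Op 2: a = realloc(a, 14) -> a = 0; heap: [0-13 ALLOC][14-42 FREE]
Op 3: a = realloc(a, 10) -> a = 0; heap: [0-9 ALLOC][10-42 FREE]
Op 4: b = malloc(8) -> b = 10; heap: [0-9 ALLOC][10-17 ALLOC][18-42 FREE]
free(b): b = 10 -> block [10-17 ALLOC]; mark free, coalesce with adjacent free neighbors -> [0-9 ALLOC][10-42 FREE]

Answer: [0-9 ALLOC][10-42 FREE]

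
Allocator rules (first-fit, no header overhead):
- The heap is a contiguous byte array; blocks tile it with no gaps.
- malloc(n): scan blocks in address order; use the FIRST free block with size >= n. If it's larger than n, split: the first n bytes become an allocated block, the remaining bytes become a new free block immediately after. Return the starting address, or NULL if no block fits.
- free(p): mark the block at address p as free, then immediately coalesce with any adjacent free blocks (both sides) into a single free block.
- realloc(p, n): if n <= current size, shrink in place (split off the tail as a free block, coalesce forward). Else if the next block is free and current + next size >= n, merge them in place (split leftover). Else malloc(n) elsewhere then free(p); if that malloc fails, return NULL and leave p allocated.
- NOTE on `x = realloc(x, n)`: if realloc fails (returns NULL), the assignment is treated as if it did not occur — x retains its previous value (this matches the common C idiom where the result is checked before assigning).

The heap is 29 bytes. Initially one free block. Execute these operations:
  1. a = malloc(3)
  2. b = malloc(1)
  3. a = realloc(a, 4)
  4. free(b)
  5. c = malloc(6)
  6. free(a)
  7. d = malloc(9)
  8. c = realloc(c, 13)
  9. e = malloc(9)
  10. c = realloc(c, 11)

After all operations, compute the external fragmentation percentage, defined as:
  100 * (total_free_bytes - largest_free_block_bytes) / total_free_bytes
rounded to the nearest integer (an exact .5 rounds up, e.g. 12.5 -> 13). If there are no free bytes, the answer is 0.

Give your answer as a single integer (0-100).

Op 1: a = malloc(3) -> a = 0; heap: [0-2 ALLOC][3-28 FREE]
Op 2: b = malloc(1) -> b = 3; heap: [0-2 ALLOC][3-3 ALLOC][4-28 FREE]
Op 3: a = realloc(a, 4) -> a = 4; heap: [0-2 FREE][3-3 ALLOC][4-7 ALLOC][8-28 FREE]
Op 4: free(b) -> (freed b); heap: [0-3 FREE][4-7 ALLOC][8-28 FREE]
Op 5: c = malloc(6) -> c = 8; heap: [0-3 FREE][4-7 ALLOC][8-13 ALLOC][14-28 FREE]
Op 6: free(a) -> (freed a); heap: [0-7 FREE][8-13 ALLOC][14-28 FREE]
Op 7: d = malloc(9) -> d = 14; heap: [0-7 FREE][8-13 ALLOC][14-22 ALLOC][23-28 FREE]
Op 8: c = realloc(c, 13) -> NULL (c unchanged); heap: [0-7 FREE][8-13 ALLOC][14-22 ALLOC][23-28 FREE]
Op 9: e = malloc(9) -> e = NULL; heap: [0-7 FREE][8-13 ALLOC][14-22 ALLOC][23-28 FREE]
Op 10: c = realloc(c, 11) -> NULL (c unchanged); heap: [0-7 FREE][8-13 ALLOC][14-22 ALLOC][23-28 FREE]
Free blocks: [8 6] total_free=14 largest=8 -> 100*(14-8)/14 = 600/14 ≈ 42.857 -> rounds to 43

Answer: 43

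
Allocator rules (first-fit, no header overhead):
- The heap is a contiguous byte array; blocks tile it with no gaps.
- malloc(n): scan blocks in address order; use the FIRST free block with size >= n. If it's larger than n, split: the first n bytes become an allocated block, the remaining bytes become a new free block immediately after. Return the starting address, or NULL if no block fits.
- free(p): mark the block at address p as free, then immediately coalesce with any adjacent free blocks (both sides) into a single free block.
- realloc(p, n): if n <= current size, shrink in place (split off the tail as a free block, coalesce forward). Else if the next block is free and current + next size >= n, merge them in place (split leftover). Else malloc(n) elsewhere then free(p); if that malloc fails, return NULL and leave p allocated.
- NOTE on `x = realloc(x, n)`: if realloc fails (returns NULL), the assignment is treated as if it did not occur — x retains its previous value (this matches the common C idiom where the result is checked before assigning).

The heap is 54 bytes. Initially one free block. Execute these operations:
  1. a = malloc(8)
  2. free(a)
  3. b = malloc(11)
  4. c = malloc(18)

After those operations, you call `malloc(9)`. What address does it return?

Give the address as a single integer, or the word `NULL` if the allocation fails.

Answer: 29

Derivation:
Op 1: a = malloc(8) -> a = 0; heap: [0-7 ALLOC][8-53 FREE]
Op 2: free(a) -> (freed a); heap: [0-53 FREE]
Op 3: b = malloc(11) -> b = 0; heap: [0-10 ALLOC][11-53 FREE]
Op 4: c = malloc(18) -> c = 11; heap: [0-10 ALLOC][11-28 ALLOC][29-53 FREE]
malloc(9): first-fit scan over [0-10 ALLOC][11-28 ALLOC][29-53 FREE] -> 29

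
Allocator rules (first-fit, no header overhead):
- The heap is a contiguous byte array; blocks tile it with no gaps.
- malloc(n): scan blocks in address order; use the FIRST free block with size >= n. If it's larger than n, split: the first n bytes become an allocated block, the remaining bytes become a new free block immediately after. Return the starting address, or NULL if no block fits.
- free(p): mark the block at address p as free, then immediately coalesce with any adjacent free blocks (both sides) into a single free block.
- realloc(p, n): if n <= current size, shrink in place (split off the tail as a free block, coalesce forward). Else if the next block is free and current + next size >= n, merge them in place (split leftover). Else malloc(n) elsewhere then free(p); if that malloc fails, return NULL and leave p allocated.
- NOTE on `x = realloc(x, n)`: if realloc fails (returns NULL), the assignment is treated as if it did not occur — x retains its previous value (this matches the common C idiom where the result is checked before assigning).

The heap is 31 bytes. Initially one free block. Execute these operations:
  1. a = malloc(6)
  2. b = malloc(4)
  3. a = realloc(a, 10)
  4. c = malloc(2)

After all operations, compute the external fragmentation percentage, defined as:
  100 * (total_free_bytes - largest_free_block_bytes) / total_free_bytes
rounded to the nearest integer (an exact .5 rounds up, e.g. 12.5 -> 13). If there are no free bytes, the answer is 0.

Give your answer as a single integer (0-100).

Answer: 27

Derivation:
Op 1: a = malloc(6) -> a = 0; heap: [0-5 ALLOC][6-30 FREE]
Op 2: b = malloc(4) -> b = 6; heap: [0-5 ALLOC][6-9 ALLOC][10-30 FREE]
Op 3: a = realloc(a, 10) -> a = 10; heap: [0-5 FREE][6-9 ALLOC][10-19 ALLOC][20-30 FREE]
Op 4: c = malloc(2) -> c = 0; heap: [0-1 ALLOC][2-5 FREE][6-9 ALLOC][10-19 ALLOC][20-30 FREE]
Free blocks: [4 11] total_free=15 largest=11 -> 100*(15-11)/15 = 400/15 ≈ 26.667 -> rounds to 27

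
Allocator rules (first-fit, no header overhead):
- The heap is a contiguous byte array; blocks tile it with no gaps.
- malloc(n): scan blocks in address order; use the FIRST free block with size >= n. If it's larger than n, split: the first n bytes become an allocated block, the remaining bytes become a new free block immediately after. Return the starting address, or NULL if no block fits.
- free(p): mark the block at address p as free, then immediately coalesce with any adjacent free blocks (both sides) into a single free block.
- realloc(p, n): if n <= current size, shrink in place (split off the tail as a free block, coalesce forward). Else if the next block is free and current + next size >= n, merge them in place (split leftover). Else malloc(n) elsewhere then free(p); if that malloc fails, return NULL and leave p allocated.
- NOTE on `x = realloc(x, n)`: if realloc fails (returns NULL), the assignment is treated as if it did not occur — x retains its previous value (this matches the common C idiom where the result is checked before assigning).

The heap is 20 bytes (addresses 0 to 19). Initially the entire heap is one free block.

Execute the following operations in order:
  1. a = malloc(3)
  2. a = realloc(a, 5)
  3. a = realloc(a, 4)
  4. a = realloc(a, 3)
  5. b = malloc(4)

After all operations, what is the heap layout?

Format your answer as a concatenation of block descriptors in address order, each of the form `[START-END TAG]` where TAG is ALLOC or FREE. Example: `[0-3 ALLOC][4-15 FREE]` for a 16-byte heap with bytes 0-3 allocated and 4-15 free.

Answer: [0-2 ALLOC][3-6 ALLOC][7-19 FREE]

Derivation:
Op 1: a = malloc(3) -> a = 0; heap: [0-2 ALLOC][3-19 FREE]
Op 2: a = realloc(a, 5) -> a = 0; heap: [0-4 ALLOC][5-19 FREE]
Op 3: a = realloc(a, 4) -> a = 0; heap: [0-3 ALLOC][4-19 FREE]
Op 4: a = realloc(a, 3) -> a = 0; heap: [0-2 ALLOC][3-19 FREE]
Op 5: b = malloc(4) -> b = 3; heap: [0-2 ALLOC][3-6 ALLOC][7-19 FREE]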